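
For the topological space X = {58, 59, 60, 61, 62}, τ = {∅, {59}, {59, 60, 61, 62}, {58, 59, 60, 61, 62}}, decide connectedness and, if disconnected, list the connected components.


(X, τ) is connected.

Find clopen sets (U ∈ τ with X ∖ U ∈ τ):
  U = ∅, X ∖ U = {58, 59, 60, 61, 62} — both open, so U is clopen.
  U = {58, 59, 60, 61, 62}, X ∖ U = ∅ — both open, so U is clopen.
Only trivial clopens (∅ and X) exist, so (X, τ) is connected.
Compute connected components by grouping points that agree on all clopens:
  component: {58, 59, 60, 61, 62}


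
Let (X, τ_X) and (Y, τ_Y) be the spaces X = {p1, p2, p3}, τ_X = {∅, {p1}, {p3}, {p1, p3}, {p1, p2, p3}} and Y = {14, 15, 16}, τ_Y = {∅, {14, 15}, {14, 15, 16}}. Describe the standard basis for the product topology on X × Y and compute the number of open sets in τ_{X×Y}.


Basis B = {∅ × ∅, {p1} × {14, 15}, {p3} × {14, 15}, {p1} × {14, 15, 16}, {p3} × {14, 15, 16}, {p1, p3} × {14, 15}, {p1, p3} × {14, 15, 16}, {p1, p2, p3} × {14, 15}, {p1, p2, p3} × {14, 15, 16}}; |τ_{X×Y}| = 14.

Enumerate products U × V with U ∈ τ_X, V ∈ τ_Y (deduplicated):
  ∅ × ∅ = {} (∅)
  {p1} × {14, 15} = {(p1,14), (p1,15)}
  {p3} × {14, 15} = {(p3,14), (p3,15)}
  {p1} × {14, 15, 16} = {(p1,14), (p1,15), (p1,16)}
  {p3} × {14, 15, 16} = {(p3,14), (p3,15), (p3,16)}
  {p1, p3} × {14, 15} = {(p1,14), (p1,15), (p3,14), (p3,15)}
  {p1, p3} × {14, 15, 16} = {(p1,14), (p1,15), (p1,16), (p3,14), (p3,15), (p3,16)}
  {p1, p2, p3} × {14, 15} = {(p1,14), (p1,15), (p2,14), (p2,15), (p3,14), (p3,15)}
  {p1, p2, p3} × {14, 15, 16} = {(p1,14), (p1,15), (p1,16), (p2,14), (p2,15), (p2,16), (p3,14), (p3,15), (p3,16)}
These 9 distinct sets form the basis B.
Close under arbitrary unions to get τ_{X×Y}; counting gives |τ_{X×Y}| = 14.


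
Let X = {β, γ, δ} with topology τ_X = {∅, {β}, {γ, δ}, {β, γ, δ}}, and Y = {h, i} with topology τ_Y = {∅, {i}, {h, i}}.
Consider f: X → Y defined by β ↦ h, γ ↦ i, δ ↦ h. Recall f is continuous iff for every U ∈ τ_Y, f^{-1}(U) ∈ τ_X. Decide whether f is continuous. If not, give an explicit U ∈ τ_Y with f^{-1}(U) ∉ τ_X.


f is NOT continuous.

Compute f^{-1}(U) for each U ∈ τ_Y:
  U = ∅: f^{-1}(U) = ∅ ∈ τ_X ✓.
  U = {i}: f^{-1}(U) = {γ} ∉ τ_X ✗.
  U = {h, i}: f^{-1}(U) = {β, γ, δ} ∈ τ_X ✓.
Found U = {i} with f^{-1}(U) = {γ} not in τ_X. Therefore f is NOT continuous.


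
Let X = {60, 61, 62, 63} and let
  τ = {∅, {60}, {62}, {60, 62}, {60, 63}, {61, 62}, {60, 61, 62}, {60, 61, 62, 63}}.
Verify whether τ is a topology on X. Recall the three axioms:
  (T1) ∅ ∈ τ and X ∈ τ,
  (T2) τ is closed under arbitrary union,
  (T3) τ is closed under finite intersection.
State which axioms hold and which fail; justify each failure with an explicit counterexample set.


τ is NOT a topology on X.

Axiom (T1): ∅ ∈ τ? Yes; X ∈ τ? Yes.
Axiom (T2/T3): check pairwise unions and intersections of members of τ.
Counterexample for (T2): {62} ∪ {60, 63} = {60, 62, 63} ∉ τ. Therefore τ is NOT a topology.


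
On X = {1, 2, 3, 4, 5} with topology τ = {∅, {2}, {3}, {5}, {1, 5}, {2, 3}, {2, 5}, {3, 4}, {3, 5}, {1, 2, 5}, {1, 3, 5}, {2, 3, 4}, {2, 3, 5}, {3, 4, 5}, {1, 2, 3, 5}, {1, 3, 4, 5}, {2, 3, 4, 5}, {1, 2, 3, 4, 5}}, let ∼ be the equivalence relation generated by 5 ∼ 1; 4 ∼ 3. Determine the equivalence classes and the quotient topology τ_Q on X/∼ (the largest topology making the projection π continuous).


X/∼ = {[1=5], [2], [3=4]}; |τ_Q| = 8.

Equivalence classes: [1=5], [2], [3=4].
Quotient map π: X → X/∼ sends 1 ↦ [1=5], 2 ↦ [2], 3 ↦ [3=4], 4 ↦ [3=4], 5 ↦ [1=5].
For each subset V ⊆ X/∼, compute π^{-1}(V) ⊆ X and check whether π^{-1}(V) ∈ τ. V is open in τ_Q iff π^{-1}(V) ∈ τ.
  V = {}: π^{-1}(V) = ∅ ∈ τ ✓.
  V = {[1=5]}: π^{-1}(V) = {1, 5} ∈ τ ✓.
  V = {[2]}: π^{-1}(V) = {2} ∈ τ ✓.
  V = {[1=5], [2]}: π^{-1}(V) = {1, 2, 5} ∈ τ ✓.
  V = {[3=4]}: π^{-1}(V) = {3, 4} ∈ τ ✓.
  V = {[1=5], [3=4]}: π^{-1}(V) = {1, 3, 4, 5} ∈ τ ✓.
  V = {[2], [3=4]}: π^{-1}(V) = {2, 3, 4} ∈ τ ✓.
  V = {[1=5], [2], [3=4]}: π^{-1}(V) = {1, 2, 3, 4, 5} ∈ τ ✓.
Open sets in the quotient: τ_Q = {{}, {[1=5]}, {[2]}, {[1=5], [2]}, {[3=4]}, {[1=5], [3=4]}, {[2], [3=4]}, {[1=5], [2], [3=4]}} (8 elements).


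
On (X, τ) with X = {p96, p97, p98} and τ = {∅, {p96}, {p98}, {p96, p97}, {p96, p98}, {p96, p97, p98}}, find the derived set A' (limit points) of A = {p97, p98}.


A' = ∅

For each x ∈ X, list the open sets U ∈ τ with x ∈ U, then check whether U ∩ (A ∖ {x}) ≠ ∅ for every such U.
  x = p96: open {p96} ∋ x has {p96} ∩ (A ∖ {p96}) = ∅, so x is NOT a limit point.
  x = p97: open {p96, p97} ∋ x has {p96, p97} ∩ (A ∖ {p97}) = ∅, so x is NOT a limit point.
  x = p98: open {p98} ∋ x has {p98} ∩ (A ∖ {p98}) = ∅, so x is NOT a limit point.
Collecting: A' = ∅.


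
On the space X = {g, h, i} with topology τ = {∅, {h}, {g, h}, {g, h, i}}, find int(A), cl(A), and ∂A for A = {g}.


int(A) = ∅, cl(A) = {g, i}, ∂A = {g, i}.

Closed sets in (X, τ) are complements of opens:
  closed(X, τ) = {∅, {i}, {g, i}, {g, h, i}}.
int(A) = ⋃ {U ∈ τ : U ⊆ A}. Opens contained in A: ∅.
Taking the union of these: int(A) = ∅.
cl(A) = ⋂ {C closed : A ⊆ C}. Closed sets containing A: {g, i}, {g, h, i}.
Intersecting these: cl(A) = {g, i}.
∂A = cl(A) ∖ int(A) = {g, i} ∖ ∅ = {g, i}.


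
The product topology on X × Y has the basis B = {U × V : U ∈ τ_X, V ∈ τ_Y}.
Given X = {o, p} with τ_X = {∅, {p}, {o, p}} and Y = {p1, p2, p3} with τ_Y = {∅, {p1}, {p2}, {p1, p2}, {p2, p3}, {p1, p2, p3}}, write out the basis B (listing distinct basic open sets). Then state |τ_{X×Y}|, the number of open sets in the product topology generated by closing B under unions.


Basis B = {∅ × ∅, {p} × {p1}, {p} × {p2}, {o, p} × {p1}, {o, p} × {p2}, {p} × {p1, p2}, {p} × {p2, p3}, {p} × {p1, p2, p3}, {o, p} × {p1, p2}, {o, p} × {p2, p3}, {o, p} × {p1, p2, p3}}; |τ_{X×Y}| = 18.

Enumerate products U × V with U ∈ τ_X, V ∈ τ_Y (deduplicated):
  ∅ × ∅ = {} (∅)
  {p} × {p1} = {(p,p1)}
  {p} × {p2} = {(p,p2)}
  {o, p} × {p1} = {(o,p1), (p,p1)}
  {o, p} × {p2} = {(o,p2), (p,p2)}
  {p} × {p1, p2} = {(p,p1), (p,p2)}
  {p} × {p2, p3} = {(p,p2), (p,p3)}
  {p} × {p1, p2, p3} = {(p,p1), (p,p2), (p,p3)}
  {o, p} × {p1, p2} = {(o,p1), (o,p2), (p,p1), (p,p2)}
  {o, p} × {p2, p3} = {(o,p2), (o,p3), (p,p2), (p,p3)}
  {o, p} × {p1, p2, p3} = {(o,p1), (o,p2), (o,p3), (p,p1), (p,p2), (p,p3)}
These 11 distinct sets form the basis B.
Close under arbitrary unions to get τ_{X×Y}; counting gives |τ_{X×Y}| = 18.


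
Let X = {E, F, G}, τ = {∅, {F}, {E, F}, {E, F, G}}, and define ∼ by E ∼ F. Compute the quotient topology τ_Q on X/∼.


X/∼ = {[E=F], [G]}; |τ_Q| = 3.

Equivalence classes: [E=F], [G].
Quotient map π: X → X/∼ sends E ↦ [E=F], F ↦ [E=F], G ↦ [G].
For each subset V ⊆ X/∼, compute π^{-1}(V) ⊆ X and check whether π^{-1}(V) ∈ τ. V is open in τ_Q iff π^{-1}(V) ∈ τ.
  V = {}: π^{-1}(V) = ∅ ∈ τ ✓.
  V = {[E=F]}: π^{-1}(V) = {E, F} ∈ τ ✓.
  V = {[G]}: π^{-1}(V) = {G} ∉ τ ✗.
  V = {[E=F], [G]}: π^{-1}(V) = {E, F, G} ∈ τ ✓.
Open sets in the quotient: τ_Q = {{}, {[E=F]}, {[E=F], [G]}} (3 elements).


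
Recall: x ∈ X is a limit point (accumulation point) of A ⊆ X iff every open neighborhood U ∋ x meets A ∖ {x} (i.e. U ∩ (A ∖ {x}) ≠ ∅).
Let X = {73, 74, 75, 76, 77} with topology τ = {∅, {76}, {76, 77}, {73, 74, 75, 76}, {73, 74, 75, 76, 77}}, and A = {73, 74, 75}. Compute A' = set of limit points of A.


A' = {73, 74, 75}

For each x ∈ X, list the open sets U ∈ τ with x ∈ U, then check whether U ∩ (A ∖ {x}) ≠ ∅ for every such U.
  x = 73: opens ∋ x are {73, 74, 75, 76}, {73, 74, 75, 76, 77}; each meets A ∖ {73}, so x IS a limit point.
  x = 74: opens ∋ x are {73, 74, 75, 76}, {73, 74, 75, 76, 77}; each meets A ∖ {74}, so x IS a limit point.
  x = 75: opens ∋ x are {73, 74, 75, 76}, {73, 74, 75, 76, 77}; each meets A ∖ {75}, so x IS a limit point.
  x = 76: open {76} ∋ x has {76} ∩ (A ∖ {76}) = ∅, so x is NOT a limit point.
  x = 77: open {76, 77} ∋ x has {76, 77} ∩ (A ∖ {77}) = ∅, so x is NOT a limit point.
Collecting: A' = {73, 74, 75}.


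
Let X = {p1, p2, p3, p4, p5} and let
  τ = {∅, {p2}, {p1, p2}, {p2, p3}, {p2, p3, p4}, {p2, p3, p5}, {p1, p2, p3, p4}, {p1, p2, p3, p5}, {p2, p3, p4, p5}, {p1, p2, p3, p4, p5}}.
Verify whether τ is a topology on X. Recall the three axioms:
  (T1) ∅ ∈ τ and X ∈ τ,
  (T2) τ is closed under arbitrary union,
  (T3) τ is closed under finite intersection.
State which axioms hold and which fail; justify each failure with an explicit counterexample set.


τ is NOT a topology on X.

Axiom (T1): ∅ ∈ τ? Yes; X ∈ τ? Yes.
Axiom (T2/T3): check pairwise unions and intersections of members of τ.
Counterexample for (T2): {p1, p2} ∪ {p2, p3} = {p1, p2, p3} ∉ τ. Therefore τ is NOT a topology.


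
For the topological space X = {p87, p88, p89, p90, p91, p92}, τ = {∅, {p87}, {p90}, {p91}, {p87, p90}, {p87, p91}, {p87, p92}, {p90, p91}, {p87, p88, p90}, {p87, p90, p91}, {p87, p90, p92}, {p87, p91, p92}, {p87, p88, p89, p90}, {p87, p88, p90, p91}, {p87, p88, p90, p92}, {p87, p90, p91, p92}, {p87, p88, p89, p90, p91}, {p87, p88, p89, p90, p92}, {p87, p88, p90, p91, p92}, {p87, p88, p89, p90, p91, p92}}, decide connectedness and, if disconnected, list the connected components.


(X, τ) is disconnected; components = [{p91}, {p87, p88, p89, p90, p92}].

Find clopen sets (U ∈ τ with X ∖ U ∈ τ):
  U = ∅, X ∖ U = {p87, p88, p89, p90, p91, p92} — both open, so U is clopen.
  U = {p91}, X ∖ U = {p87, p88, p89, p90, p92} — both open, so U is clopen.
  U = {p87, p88, p89, p90, p92}, X ∖ U = {p91} — both open, so U is clopen.
  U = {p87, p88, p89, p90, p91, p92}, X ∖ U = ∅ — both open, so U is clopen.
Nontrivial clopen(s) exist: e.g. {p91}. So (X, τ) is disconnected.
Compute connected components by grouping points that agree on all clopens:
  component: {p91}
  component: {p87, p88, p89, p90, p92}


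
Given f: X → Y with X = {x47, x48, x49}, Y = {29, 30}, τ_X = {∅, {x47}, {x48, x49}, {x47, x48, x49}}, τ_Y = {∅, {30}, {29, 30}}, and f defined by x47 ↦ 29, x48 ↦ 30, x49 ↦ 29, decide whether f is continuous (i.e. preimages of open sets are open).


f is NOT continuous.

Compute f^{-1}(U) for each U ∈ τ_Y:
  U = ∅: f^{-1}(U) = ∅ ∈ τ_X ✓.
  U = {30}: f^{-1}(U) = {x48} ∉ τ_X ✗.
  U = {29, 30}: f^{-1}(U) = {x47, x48, x49} ∈ τ_X ✓.
Found U = {30} with f^{-1}(U) = {x48} not in τ_X. Therefore f is NOT continuous.


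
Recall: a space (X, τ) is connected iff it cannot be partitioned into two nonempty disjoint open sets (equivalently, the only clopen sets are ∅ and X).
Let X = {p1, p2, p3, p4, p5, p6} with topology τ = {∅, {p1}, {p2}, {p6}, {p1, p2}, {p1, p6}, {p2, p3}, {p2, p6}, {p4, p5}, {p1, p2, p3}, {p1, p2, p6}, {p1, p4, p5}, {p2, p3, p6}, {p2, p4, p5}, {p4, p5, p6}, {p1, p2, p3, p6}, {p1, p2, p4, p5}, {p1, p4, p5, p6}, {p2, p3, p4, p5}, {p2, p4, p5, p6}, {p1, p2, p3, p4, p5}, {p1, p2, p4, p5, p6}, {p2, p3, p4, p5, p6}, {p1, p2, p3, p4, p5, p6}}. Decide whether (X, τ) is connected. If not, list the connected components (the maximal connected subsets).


(X, τ) is disconnected; components = [{p1}, {p6}, {p2, p3}, {p4, p5}].

Find clopen sets (U ∈ τ with X ∖ U ∈ τ):
  U = ∅, X ∖ U = {p1, p2, p3, p4, p5, p6} — both open, so U is clopen.
  U = {p1}, X ∖ U = {p2, p3, p4, p5, p6} — both open, so U is clopen.
  U = {p6}, X ∖ U = {p1, p2, p3, p4, p5} — both open, so U is clopen.
  U = {p1, p6}, X ∖ U = {p2, p3, p4, p5} — both open, so U is clopen.
  U = {p2, p3}, X ∖ U = {p1, p4, p5, p6} — both open, so U is clopen.
  U = {p4, p5}, X ∖ U = {p1, p2, p3, p6} — both open, so U is clopen.
  U = {p1, p2, p3}, X ∖ U = {p4, p5, p6} — both open, so U is clopen.
  U = {p1, p4, p5}, X ∖ U = {p2, p3, p6} — both open, so U is clopen.
  U = {p2, p3, p6}, X ∖ U = {p1, p4, p5} — both open, so U is clopen.
  U = {p4, p5, p6}, X ∖ U = {p1, p2, p3} — both open, so U is clopen.
  U = {p1, p2, p3, p6}, X ∖ U = {p4, p5} — both open, so U is clopen.
  U = {p1, p4, p5, p6}, X ∖ U = {p2, p3} — both open, so U is clopen.
  U = {p2, p3, p4, p5}, X ∖ U = {p1, p6} — both open, so U is clopen.
  U = {p1, p2, p3, p4, p5}, X ∖ U = {p6} — both open, so U is clopen.
  U = {p2, p3, p4, p5, p6}, X ∖ U = {p1} — both open, so U is clopen.
  U = {p1, p2, p3, p4, p5, p6}, X ∖ U = ∅ — both open, so U is clopen.
Nontrivial clopen(s) exist: e.g. {p1, p2, p3, p4, p5}. So (X, τ) is disconnected.
Compute connected components by grouping points that agree on all clopens:
  component: {p1}
  component: {p6}
  component: {p2, p3}
  component: {p4, p5}


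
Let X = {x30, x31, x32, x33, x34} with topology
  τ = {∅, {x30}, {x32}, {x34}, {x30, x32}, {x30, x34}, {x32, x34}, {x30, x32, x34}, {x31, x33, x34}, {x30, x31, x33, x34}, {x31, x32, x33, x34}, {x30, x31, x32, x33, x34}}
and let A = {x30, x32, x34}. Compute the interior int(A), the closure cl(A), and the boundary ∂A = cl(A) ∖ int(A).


int(A) = {x30, x32, x34}, cl(A) = {x30, x31, x32, x33, x34}, ∂A = {x31, x33}.

Closed sets in (X, τ) are complements of opens:
  closed(X, τ) = {∅, {x30}, {x32}, {x30, x32}, {x31, x33}, {x30, x31, x33}, {x31, x32, x33}, {x31, x33, x34}, {x30, x31, x32, x33}, {x30, x31, x33, x34}, {x31, x32, x33, x34}, {x30, x31, x32, x33, x34}}.
int(A) = ⋃ {U ∈ τ : U ⊆ A}. Opens contained in A: ∅, {x30}, {x32}, {x34}, {x30, x32}, {x30, x34}, {x32, x34}, {x30, x32, x34}.
Taking the union of these: int(A) = {x30, x32, x34}.
cl(A) = ⋂ {C closed : A ⊆ C}. Closed sets containing A: {x30, x31, x32, x33, x34}.
Intersecting these: cl(A) = {x30, x31, x32, x33, x34}.
∂A = cl(A) ∖ int(A) = {x30, x31, x32, x33, x34} ∖ {x30, x32, x34} = {x31, x33}.


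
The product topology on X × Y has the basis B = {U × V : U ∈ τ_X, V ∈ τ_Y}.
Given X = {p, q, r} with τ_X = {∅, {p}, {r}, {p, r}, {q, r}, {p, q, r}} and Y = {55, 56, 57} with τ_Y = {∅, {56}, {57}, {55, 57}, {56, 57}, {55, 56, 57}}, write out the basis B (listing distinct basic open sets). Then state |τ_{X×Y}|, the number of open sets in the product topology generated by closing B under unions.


Basis B = {∅ × ∅, {p} × {56}, {p} × {57}, {r} × {56}, {r} × {57}, {p} × {55, 57}, {p} × {56, 57}, {p, r} × {56}, {p, r} × {57}, {q, r} × {56}, {q, r} × {57}, {r} × {55, 57}, {r} × {56, 57}, {p} × {55, 56, 57}, {p, q, r} × {56}, {p, q, r} × {57}, {r} × {55, 56, 57}, {p, r} × {55, 57}, {p, r} × {56, 57}, {q, r} × {55, 57}, {q, r} × {56, 57}, {p, r} × {55, 56, 57}, {p, q, r} × {55, 57}, {p, q, r} × {56, 57}, {q, r} × {55, 56, 57}, {p, q, r} × {55, 56, 57}}; |τ_{X×Y}| = 108.

Enumerate products U × V with U ∈ τ_X, V ∈ τ_Y (deduplicated):
  ∅ × ∅ = {} (∅)
  {p} × {56} = {(p,56)}
  {p} × {57} = {(p,57)}
  {r} × {56} = {(r,56)}
  {r} × {57} = {(r,57)}
  {p} × {55, 57} = {(p,55), (p,57)}
  {p} × {56, 57} = {(p,56), (p,57)}
  {p, r} × {56} = {(p,56), (r,56)}
  {p, r} × {57} = {(p,57), (r,57)}
  {q, r} × {56} = {(q,56), (r,56)}
  {q, r} × {57} = {(q,57), (r,57)}
  {r} × {55, 57} = {(r,55), (r,57)}
  {r} × {56, 57} = {(r,56), (r,57)}
  {p} × {55, 56, 57} = {(p,55), (p,56), (p,57)}
  {p, q, r} × {56} = {(p,56), (q,56), (r,56)}
  {p, q, r} × {57} = {(p,57), (q,57), (r,57)}
  {r} × {55, 56, 57} = {(r,55), (r,56), (r,57)}
  {p, r} × {55, 57} = {(p,55), (p,57), (r,55), (r,57)}
  {p, r} × {56, 57} = {(p,56), (p,57), (r,56), (r,57)}
  {q, r} × {55, 57} = {(q,55), (q,57), (r,55), (r,57)}
  {q, r} × {56, 57} = {(q,56), (q,57), (r,56), (r,57)}
  {p, r} × {55, 56, 57} = {(p,55), (p,56), (p,57), (r,55), (r,56), (r,57)}
  {p, q, r} × {55, 57} = {(p,55), (p,57), (q,55), (q,57), (r,55), (r,57)}
  {p, q, r} × {56, 57} = {(p,56), (p,57), (q,56), (q,57), (r,56), (r,57)}
  {q, r} × {55, 56, 57} = {(q,55), (q,56), (q,57), (r,55), (r,56), (r,57)}
  {p, q, r} × {55, 56, 57} = {(p,55), (p,56), (p,57), (q,55), (q,56), (q,57), (r,55), (r,56), (r,57)}
These 26 distinct sets form the basis B.
Close under arbitrary unions to get τ_{X×Y}; counting gives |τ_{X×Y}| = 108.


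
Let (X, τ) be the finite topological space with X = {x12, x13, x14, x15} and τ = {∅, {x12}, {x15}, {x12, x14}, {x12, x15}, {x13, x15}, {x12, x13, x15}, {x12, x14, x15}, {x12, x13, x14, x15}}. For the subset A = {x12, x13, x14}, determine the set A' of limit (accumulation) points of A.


A' = {x14}

For each x ∈ X, list the open sets U ∈ τ with x ∈ U, then check whether U ∩ (A ∖ {x}) ≠ ∅ for every such U.
  x = x12: open {x12} ∋ x has {x12} ∩ (A ∖ {x12}) = ∅, so x is NOT a limit point.
  x = x13: open {x13, x15} ∋ x has {x13, x15} ∩ (A ∖ {x13}) = ∅, so x is NOT a limit point.
  x = x14: opens ∋ x are {x12, x14}, {x12, x14, x15}, {x12, x13, x14, x15}; each meets A ∖ {x14}, so x IS a limit point.
  x = x15: open {x15} ∋ x has {x15} ∩ (A ∖ {x15}) = ∅, so x is NOT a limit point.
Collecting: A' = {x14}.


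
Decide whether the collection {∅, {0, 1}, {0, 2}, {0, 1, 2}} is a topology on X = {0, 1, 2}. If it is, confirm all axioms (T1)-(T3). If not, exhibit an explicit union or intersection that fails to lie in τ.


τ is NOT a topology on X.

Axiom (T1): ∅ ∈ τ? Yes; X ∈ τ? Yes.
Axiom (T2/T3): check pairwise unions and intersections of members of τ.
Counterexample for (T3): {0, 1} ∩ {0, 2} = {0} ∉ τ. Therefore τ is NOT a topology.


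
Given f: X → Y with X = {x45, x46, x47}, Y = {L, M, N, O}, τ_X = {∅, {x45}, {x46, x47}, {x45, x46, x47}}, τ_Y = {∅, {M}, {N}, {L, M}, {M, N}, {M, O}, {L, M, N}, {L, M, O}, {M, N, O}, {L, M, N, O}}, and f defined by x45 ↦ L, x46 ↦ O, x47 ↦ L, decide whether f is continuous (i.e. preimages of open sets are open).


f is NOT continuous.

Compute f^{-1}(U) for each U ∈ τ_Y:
  U = ∅: f^{-1}(U) = ∅ ∈ τ_X ✓.
  U = {M}: f^{-1}(U) = ∅ ∈ τ_X ✓.
  U = {N}: f^{-1}(U) = ∅ ∈ τ_X ✓.
  U = {L, M}: f^{-1}(U) = {x45, x47} ∉ τ_X ✗.
  U = {M, N}: f^{-1}(U) = ∅ ∈ τ_X ✓.
  U = {M, O}: f^{-1}(U) = {x46} ∉ τ_X ✗.
  U = {L, M, N}: f^{-1}(U) = {x45, x47} ∉ τ_X ✗.
  U = {L, M, O}: f^{-1}(U) = {x45, x46, x47} ∈ τ_X ✓.
  U = {M, N, O}: f^{-1}(U) = {x46} ∉ τ_X ✗.
  U = {L, M, N, O}: f^{-1}(U) = {x45, x46, x47} ∈ τ_X ✓.
Found U = {L, M} with f^{-1}(U) = {x45, x47} not in τ_X. Therefore f is NOT continuous.


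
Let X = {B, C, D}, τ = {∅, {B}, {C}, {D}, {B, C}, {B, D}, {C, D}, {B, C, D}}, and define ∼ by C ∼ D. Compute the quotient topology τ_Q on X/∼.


X/∼ = {[B], [C=D]}; |τ_Q| = 4.

Equivalence classes: [B], [C=D].
Quotient map π: X → X/∼ sends B ↦ [B], C ↦ [C=D], D ↦ [C=D].
For each subset V ⊆ X/∼, compute π^{-1}(V) ⊆ X and check whether π^{-1}(V) ∈ τ. V is open in τ_Q iff π^{-1}(V) ∈ τ.
  V = {}: π^{-1}(V) = ∅ ∈ τ ✓.
  V = {[B]}: π^{-1}(V) = {B} ∈ τ ✓.
  V = {[C=D]}: π^{-1}(V) = {C, D} ∈ τ ✓.
  V = {[B], [C=D]}: π^{-1}(V) = {B, C, D} ∈ τ ✓.
Open sets in the quotient: τ_Q = {{}, {[B]}, {[C=D]}, {[B], [C=D]}} (4 elements).


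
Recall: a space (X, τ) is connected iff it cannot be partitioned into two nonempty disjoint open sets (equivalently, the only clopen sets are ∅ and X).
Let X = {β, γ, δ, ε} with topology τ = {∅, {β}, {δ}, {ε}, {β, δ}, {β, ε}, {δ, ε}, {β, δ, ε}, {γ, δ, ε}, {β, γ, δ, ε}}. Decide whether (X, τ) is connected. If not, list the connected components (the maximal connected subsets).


(X, τ) is disconnected; components = [{β}, {γ, δ, ε}].

Find clopen sets (U ∈ τ with X ∖ U ∈ τ):
  U = ∅, X ∖ U = {β, γ, δ, ε} — both open, so U is clopen.
  U = {β}, X ∖ U = {γ, δ, ε} — both open, so U is clopen.
  U = {γ, δ, ε}, X ∖ U = {β} — both open, so U is clopen.
  U = {β, γ, δ, ε}, X ∖ U = ∅ — both open, so U is clopen.
Nontrivial clopen(s) exist: e.g. {γ, δ, ε}. So (X, τ) is disconnected.
Compute connected components by grouping points that agree on all clopens:
  component: {β}
  component: {γ, δ, ε}


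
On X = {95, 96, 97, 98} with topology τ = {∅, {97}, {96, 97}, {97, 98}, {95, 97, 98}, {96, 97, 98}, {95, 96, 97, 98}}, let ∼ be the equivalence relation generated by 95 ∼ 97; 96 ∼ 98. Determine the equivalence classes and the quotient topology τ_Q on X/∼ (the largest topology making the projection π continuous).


X/∼ = {[95=97], [96=98]}; |τ_Q| = 2.

Equivalence classes: [95=97], [96=98].
Quotient map π: X → X/∼ sends 95 ↦ [95=97], 96 ↦ [96=98], 97 ↦ [95=97], 98 ↦ [96=98].
For each subset V ⊆ X/∼, compute π^{-1}(V) ⊆ X and check whether π^{-1}(V) ∈ τ. V is open in τ_Q iff π^{-1}(V) ∈ τ.
  V = {}: π^{-1}(V) = ∅ ∈ τ ✓.
  V = {[95=97]}: π^{-1}(V) = {95, 97} ∉ τ ✗.
  V = {[96=98]}: π^{-1}(V) = {96, 98} ∉ τ ✗.
  V = {[95=97], [96=98]}: π^{-1}(V) = {95, 96, 97, 98} ∈ τ ✓.
Open sets in the quotient: τ_Q = {{}, {[95=97], [96=98]}} (2 elements).


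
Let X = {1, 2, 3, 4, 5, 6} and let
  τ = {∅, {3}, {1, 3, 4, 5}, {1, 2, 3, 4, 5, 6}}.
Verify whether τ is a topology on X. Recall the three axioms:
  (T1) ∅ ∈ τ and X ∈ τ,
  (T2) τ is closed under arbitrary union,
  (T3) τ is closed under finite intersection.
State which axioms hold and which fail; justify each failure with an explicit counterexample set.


τ IS a topology on X.

Axiom (T1): ∅ ∈ τ? Yes; X ∈ τ? Yes.
Axiom (T2/T3): check pairwise unions and intersections of members of τ.
All pairwise intersections and unions checked — each lies in τ. Therefore τ satisfies (T1), (T2), (T3): it IS a topology on X.


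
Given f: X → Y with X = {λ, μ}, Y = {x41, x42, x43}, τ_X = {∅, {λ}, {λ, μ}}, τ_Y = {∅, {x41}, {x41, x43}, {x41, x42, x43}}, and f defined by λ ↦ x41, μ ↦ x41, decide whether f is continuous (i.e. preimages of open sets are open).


f IS continuous.

Compute f^{-1}(U) for each U ∈ τ_Y:
  U = ∅: f^{-1}(U) = ∅ ∈ τ_X ✓.
  U = {x41}: f^{-1}(U) = {λ, μ} ∈ τ_X ✓.
  U = {x41, x43}: f^{-1}(U) = {λ, μ} ∈ τ_X ✓.
  U = {x41, x42, x43}: f^{-1}(U) = {λ, μ} ∈ τ_X ✓.
Every preimage lies in τ_X, so f IS continuous.


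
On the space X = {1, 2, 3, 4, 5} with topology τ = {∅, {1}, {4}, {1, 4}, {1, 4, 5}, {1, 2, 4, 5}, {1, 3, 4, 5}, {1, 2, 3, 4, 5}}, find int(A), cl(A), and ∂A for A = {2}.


int(A) = ∅, cl(A) = {2}, ∂A = {2}.

Closed sets in (X, τ) are complements of opens:
  closed(X, τ) = {∅, {2}, {3}, {2, 3}, {2, 3, 5}, {1, 2, 3, 5}, {2, 3, 4, 5}, {1, 2, 3, 4, 5}}.
int(A) = ⋃ {U ∈ τ : U ⊆ A}. Opens contained in A: ∅.
Taking the union of these: int(A) = ∅.
cl(A) = ⋂ {C closed : A ⊆ C}. Closed sets containing A: {2}, {2, 3}, {2, 3, 5}, {1, 2, 3, 5}, {2, 3, 4, 5}, {1, 2, 3, 4, 5}.
Intersecting these: cl(A) = {2}.
∂A = cl(A) ∖ int(A) = {2} ∖ ∅ = {2}.


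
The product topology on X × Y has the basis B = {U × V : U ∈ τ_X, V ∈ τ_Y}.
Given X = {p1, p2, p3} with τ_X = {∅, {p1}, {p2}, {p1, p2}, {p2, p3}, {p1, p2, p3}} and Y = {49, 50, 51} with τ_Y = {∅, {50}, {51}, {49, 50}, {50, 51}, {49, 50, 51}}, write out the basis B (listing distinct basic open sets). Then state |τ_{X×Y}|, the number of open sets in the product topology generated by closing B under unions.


Basis B = {∅ × ∅, {p1} × {50}, {p1} × {51}, {p2} × {50}, {p2} × {51}, {p1} × {49, 50}, {p1} × {50, 51}, {p1, p2} × {50}, {p1, p2} × {51}, {p2} × {49, 50}, {p2} × {50, 51}, {p2, p3} × {50}, {p2, p3} × {51}, {p1} × {49, 50, 51}, {p1, p2, p3} × {50}, {p1, p2, p3} × {51}, {p2} × {49, 50, 51}, {p1, p2} × {49, 50}, {p1, p2} × {50, 51}, {p2, p3} × {49, 50}, {p2, p3} × {50, 51}, {p1, p2} × {49, 50, 51}, {p1, p2, p3} × {49, 50}, {p1, p2, p3} × {50, 51}, {p2, p3} × {49, 50, 51}, {p1, p2, p3} × {49, 50, 51}}; |τ_{X×Y}| = 108.

Enumerate products U × V with U ∈ τ_X, V ∈ τ_Y (deduplicated):
  ∅ × ∅ = {} (∅)
  {p1} × {50} = {(p1,50)}
  {p1} × {51} = {(p1,51)}
  {p2} × {50} = {(p2,50)}
  {p2} × {51} = {(p2,51)}
  {p1} × {49, 50} = {(p1,49), (p1,50)}
  {p1} × {50, 51} = {(p1,50), (p1,51)}
  {p1, p2} × {50} = {(p1,50), (p2,50)}
  {p1, p2} × {51} = {(p1,51), (p2,51)}
  {p2} × {49, 50} = {(p2,49), (p2,50)}
  {p2} × {50, 51} = {(p2,50), (p2,51)}
  {p2, p3} × {50} = {(p2,50), (p3,50)}
  {p2, p3} × {51} = {(p2,51), (p3,51)}
  {p1} × {49, 50, 51} = {(p1,49), (p1,50), (p1,51)}
  {p1, p2, p3} × {50} = {(p1,50), (p2,50), (p3,50)}
  {p1, p2, p3} × {51} = {(p1,51), (p2,51), (p3,51)}
  {p2} × {49, 50, 51} = {(p2,49), (p2,50), (p2,51)}
  {p1, p2} × {49, 50} = {(p1,49), (p1,50), (p2,49), (p2,50)}
  {p1, p2} × {50, 51} = {(p1,50), (p1,51), (p2,50), (p2,51)}
  {p2, p3} × {49, 50} = {(p2,49), (p2,50), (p3,49), (p3,50)}
  {p2, p3} × {50, 51} = {(p2,50), (p2,51), (p3,50), (p3,51)}
  {p1, p2} × {49, 50, 51} = {(p1,49), (p1,50), (p1,51), (p2,49), (p2,50), (p2,51)}
  {p1, p2, p3} × {49, 50} = {(p1,49), (p1,50), (p2,49), (p2,50), (p3,49), (p3,50)}
  {p1, p2, p3} × {50, 51} = {(p1,50), (p1,51), (p2,50), (p2,51), (p3,50), (p3,51)}
  {p2, p3} × {49, 50, 51} = {(p2,49), (p2,50), (p2,51), (p3,49), (p3,50), (p3,51)}
  {p1, p2, p3} × {49, 50, 51} = {(p1,49), (p1,50), (p1,51), (p2,49), (p2,50), (p2,51), (p3,49), (p3,50), (p3,51)}
These 26 distinct sets form the basis B.
Close under arbitrary unions to get τ_{X×Y}; counting gives |τ_{X×Y}| = 108.


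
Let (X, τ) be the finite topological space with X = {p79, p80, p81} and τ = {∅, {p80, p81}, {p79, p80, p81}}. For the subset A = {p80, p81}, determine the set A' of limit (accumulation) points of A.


A' = {p79, p80, p81}

For each x ∈ X, list the open sets U ∈ τ with x ∈ U, then check whether U ∩ (A ∖ {x}) ≠ ∅ for every such U.
  x = p79: opens ∋ x are {p79, p80, p81}; each meets A ∖ {p79}, so x IS a limit point.
  x = p80: opens ∋ x are {p80, p81}, {p79, p80, p81}; each meets A ∖ {p80}, so x IS a limit point.
  x = p81: opens ∋ x are {p80, p81}, {p79, p80, p81}; each meets A ∖ {p81}, so x IS a limit point.
Collecting: A' = {p79, p80, p81}.


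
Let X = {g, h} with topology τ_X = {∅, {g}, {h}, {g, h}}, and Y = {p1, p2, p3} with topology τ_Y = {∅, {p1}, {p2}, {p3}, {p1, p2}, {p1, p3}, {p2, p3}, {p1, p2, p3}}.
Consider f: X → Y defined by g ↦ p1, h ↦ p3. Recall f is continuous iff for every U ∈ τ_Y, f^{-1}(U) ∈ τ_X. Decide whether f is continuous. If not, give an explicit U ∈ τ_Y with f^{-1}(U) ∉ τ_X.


f IS continuous.

Compute f^{-1}(U) for each U ∈ τ_Y:
  U = ∅: f^{-1}(U) = ∅ ∈ τ_X ✓.
  U = {p1}: f^{-1}(U) = {g} ∈ τ_X ✓.
  U = {p2}: f^{-1}(U) = ∅ ∈ τ_X ✓.
  U = {p3}: f^{-1}(U) = {h} ∈ τ_X ✓.
  U = {p1, p2}: f^{-1}(U) = {g} ∈ τ_X ✓.
  U = {p1, p3}: f^{-1}(U) = {g, h} ∈ τ_X ✓.
  U = {p2, p3}: f^{-1}(U) = {h} ∈ τ_X ✓.
  U = {p1, p2, p3}: f^{-1}(U) = {g, h} ∈ τ_X ✓.
Every preimage lies in τ_X, so f IS continuous.


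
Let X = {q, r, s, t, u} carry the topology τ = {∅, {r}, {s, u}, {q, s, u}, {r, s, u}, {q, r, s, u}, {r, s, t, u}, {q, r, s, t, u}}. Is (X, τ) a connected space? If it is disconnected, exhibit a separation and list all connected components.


(X, τ) is connected.

Find clopen sets (U ∈ τ with X ∖ U ∈ τ):
  U = ∅, X ∖ U = {q, r, s, t, u} — both open, so U is clopen.
  U = {q, r, s, t, u}, X ∖ U = ∅ — both open, so U is clopen.
Only trivial clopens (∅ and X) exist, so (X, τ) is connected.
Compute connected components by grouping points that agree on all clopens:
  component: {q, r, s, t, u}


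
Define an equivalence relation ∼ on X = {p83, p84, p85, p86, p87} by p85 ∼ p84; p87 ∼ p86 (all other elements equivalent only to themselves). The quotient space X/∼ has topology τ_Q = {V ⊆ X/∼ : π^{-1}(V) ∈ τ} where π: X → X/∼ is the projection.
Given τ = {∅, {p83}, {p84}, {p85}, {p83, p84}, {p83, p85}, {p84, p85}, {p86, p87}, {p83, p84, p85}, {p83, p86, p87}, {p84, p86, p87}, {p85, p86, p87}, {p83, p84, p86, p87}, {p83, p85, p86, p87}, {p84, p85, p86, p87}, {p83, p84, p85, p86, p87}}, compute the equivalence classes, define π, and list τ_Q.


X/∼ = {[p83], [p84=p85], [p86=p87]}; |τ_Q| = 8.

Equivalence classes: [p83], [p84=p85], [p86=p87].
Quotient map π: X → X/∼ sends p83 ↦ [p83], p84 ↦ [p84=p85], p85 ↦ [p84=p85], p86 ↦ [p86=p87], p87 ↦ [p86=p87].
For each subset V ⊆ X/∼, compute π^{-1}(V) ⊆ X and check whether π^{-1}(V) ∈ τ. V is open in τ_Q iff π^{-1}(V) ∈ τ.
  V = {}: π^{-1}(V) = ∅ ∈ τ ✓.
  V = {[p83]}: π^{-1}(V) = {p83} ∈ τ ✓.
  V = {[p84=p85]}: π^{-1}(V) = {p84, p85} ∈ τ ✓.
  V = {[p83], [p84=p85]}: π^{-1}(V) = {p83, p84, p85} ∈ τ ✓.
  V = {[p86=p87]}: π^{-1}(V) = {p86, p87} ∈ τ ✓.
  V = {[p83], [p86=p87]}: π^{-1}(V) = {p83, p86, p87} ∈ τ ✓.
  V = {[p84=p85], [p86=p87]}: π^{-1}(V) = {p84, p85, p86, p87} ∈ τ ✓.
  V = {[p83], [p84=p85], [p86=p87]}: π^{-1}(V) = {p83, p84, p85, p86, p87} ∈ τ ✓.
Open sets in the quotient: τ_Q = {{}, {[p83]}, {[p84=p85]}, {[p83], [p84=p85]}, {[p86=p87]}, {[p83], [p86=p87]}, {[p84=p85], [p86=p87]}, {[p83], [p84=p85], [p86=p87]}} (8 elements).


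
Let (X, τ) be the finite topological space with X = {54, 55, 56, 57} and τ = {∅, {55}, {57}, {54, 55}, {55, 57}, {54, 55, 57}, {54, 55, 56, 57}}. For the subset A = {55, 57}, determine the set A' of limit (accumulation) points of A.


A' = {54, 56}

For each x ∈ X, list the open sets U ∈ τ with x ∈ U, then check whether U ∩ (A ∖ {x}) ≠ ∅ for every such U.
  x = 54: opens ∋ x are {54, 55}, {54, 55, 57}, {54, 55, 56, 57}; each meets A ∖ {54}, so x IS a limit point.
  x = 55: open {55} ∋ x has {55} ∩ (A ∖ {55}) = ∅, so x is NOT a limit point.
  x = 56: opens ∋ x are {54, 55, 56, 57}; each meets A ∖ {56}, so x IS a limit point.
  x = 57: open {57} ∋ x has {57} ∩ (A ∖ {57}) = ∅, so x is NOT a limit point.
Collecting: A' = {54, 56}.


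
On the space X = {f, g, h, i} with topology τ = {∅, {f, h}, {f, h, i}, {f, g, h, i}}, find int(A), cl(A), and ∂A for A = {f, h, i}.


int(A) = {f, h, i}, cl(A) = {f, g, h, i}, ∂A = {g}.

Closed sets in (X, τ) are complements of opens:
  closed(X, τ) = {∅, {g}, {g, i}, {f, g, h, i}}.
int(A) = ⋃ {U ∈ τ : U ⊆ A}. Opens contained in A: ∅, {f, h}, {f, h, i}.
Taking the union of these: int(A) = {f, h, i}.
cl(A) = ⋂ {C closed : A ⊆ C}. Closed sets containing A: {f, g, h, i}.
Intersecting these: cl(A) = {f, g, h, i}.
∂A = cl(A) ∖ int(A) = {f, g, h, i} ∖ {f, h, i} = {g}.


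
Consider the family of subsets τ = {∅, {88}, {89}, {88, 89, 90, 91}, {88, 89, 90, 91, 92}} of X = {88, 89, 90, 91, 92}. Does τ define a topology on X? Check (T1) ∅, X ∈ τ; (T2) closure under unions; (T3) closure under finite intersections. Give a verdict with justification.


τ is NOT a topology on X.

Axiom (T1): ∅ ∈ τ? Yes; X ∈ τ? Yes.
Axiom (T2/T3): check pairwise unions and intersections of members of τ.
Counterexample for (T2): {88} ∪ {89} = {88, 89} ∉ τ. Therefore τ is NOT a topology.


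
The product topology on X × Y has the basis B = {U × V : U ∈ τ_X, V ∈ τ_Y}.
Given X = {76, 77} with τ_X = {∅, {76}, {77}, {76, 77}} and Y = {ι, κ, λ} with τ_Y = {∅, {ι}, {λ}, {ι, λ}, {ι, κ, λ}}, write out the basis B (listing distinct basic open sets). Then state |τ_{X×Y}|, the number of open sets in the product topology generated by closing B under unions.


Basis B = {∅ × ∅, {76} × {ι}, {76} × {λ}, {77} × {ι}, {77} × {λ}, {76} × {ι, λ}, {76, 77} × {ι}, {76, 77} × {λ}, {77} × {ι, λ}, {76} × {ι, κ, λ}, {77} × {ι, κ, λ}, {76, 77} × {ι, λ}, {76, 77} × {ι, κ, λ}}; |τ_{X×Y}| = 25.

Enumerate products U × V with U ∈ τ_X, V ∈ τ_Y (deduplicated):
  ∅ × ∅ = {} (∅)
  {76} × {ι} = {(76,ι)}
  {76} × {λ} = {(76,λ)}
  {77} × {ι} = {(77,ι)}
  {77} × {λ} = {(77,λ)}
  {76} × {ι, λ} = {(76,ι), (76,λ)}
  {76, 77} × {ι} = {(76,ι), (77,ι)}
  {76, 77} × {λ} = {(76,λ), (77,λ)}
  {77} × {ι, λ} = {(77,ι), (77,λ)}
  {76} × {ι, κ, λ} = {(76,ι), (76,κ), (76,λ)}
  {77} × {ι, κ, λ} = {(77,ι), (77,κ), (77,λ)}
  {76, 77} × {ι, λ} = {(76,ι), (76,λ), (77,ι), (77,λ)}
  {76, 77} × {ι, κ, λ} = {(76,ι), (76,κ), (76,λ), (77,ι), (77,κ), (77,λ)}
These 13 distinct sets form the basis B.
Close under arbitrary unions to get τ_{X×Y}; counting gives |τ_{X×Y}| = 25.


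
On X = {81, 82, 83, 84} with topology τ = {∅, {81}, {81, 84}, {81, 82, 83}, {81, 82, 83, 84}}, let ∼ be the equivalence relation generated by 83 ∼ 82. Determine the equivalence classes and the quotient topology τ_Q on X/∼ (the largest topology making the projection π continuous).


X/∼ = {[81], [82=83], [84]}; |τ_Q| = 5.

Equivalence classes: [81], [82=83], [84].
Quotient map π: X → X/∼ sends 81 ↦ [81], 82 ↦ [82=83], 83 ↦ [82=83], 84 ↦ [84].
For each subset V ⊆ X/∼, compute π^{-1}(V) ⊆ X and check whether π^{-1}(V) ∈ τ. V is open in τ_Q iff π^{-1}(V) ∈ τ.
  V = {}: π^{-1}(V) = ∅ ∈ τ ✓.
  V = {[81]}: π^{-1}(V) = {81} ∈ τ ✓.
  V = {[82=83]}: π^{-1}(V) = {82, 83} ∉ τ ✗.
  V = {[81], [82=83]}: π^{-1}(V) = {81, 82, 83} ∈ τ ✓.
  V = {[84]}: π^{-1}(V) = {84} ∉ τ ✗.
  V = {[81], [84]}: π^{-1}(V) = {81, 84} ∈ τ ✓.
  V = {[82=83], [84]}: π^{-1}(V) = {82, 83, 84} ∉ τ ✗.
  V = {[81], [82=83], [84]}: π^{-1}(V) = {81, 82, 83, 84} ∈ τ ✓.
Open sets in the quotient: τ_Q = {{}, {[81]}, {[81], [82=83]}, {[81], [84]}, {[81], [82=83], [84]}} (5 elements).


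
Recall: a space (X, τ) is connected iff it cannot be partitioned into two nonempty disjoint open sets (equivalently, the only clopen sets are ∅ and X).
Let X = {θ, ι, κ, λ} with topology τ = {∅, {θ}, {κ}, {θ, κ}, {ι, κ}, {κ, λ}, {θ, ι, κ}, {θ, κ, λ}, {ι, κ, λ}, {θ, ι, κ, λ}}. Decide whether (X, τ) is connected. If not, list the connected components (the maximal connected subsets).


(X, τ) is disconnected; components = [{θ}, {ι, κ, λ}].

Find clopen sets (U ∈ τ with X ∖ U ∈ τ):
  U = ∅, X ∖ U = {θ, ι, κ, λ} — both open, so U is clopen.
  U = {θ}, X ∖ U = {ι, κ, λ} — both open, so U is clopen.
  U = {ι, κ, λ}, X ∖ U = {θ} — both open, so U is clopen.
  U = {θ, ι, κ, λ}, X ∖ U = ∅ — both open, so U is clopen.
Nontrivial clopen(s) exist: e.g. {θ}. So (X, τ) is disconnected.
Compute connected components by grouping points that agree on all clopens:
  component: {θ}
  component: {ι, κ, λ}


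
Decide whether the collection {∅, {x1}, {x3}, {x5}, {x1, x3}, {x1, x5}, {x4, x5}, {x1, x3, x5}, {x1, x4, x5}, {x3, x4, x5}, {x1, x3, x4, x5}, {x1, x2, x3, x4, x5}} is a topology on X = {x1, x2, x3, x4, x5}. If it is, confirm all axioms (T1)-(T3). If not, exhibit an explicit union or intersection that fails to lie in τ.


τ is NOT a topology on X.

Axiom (T1): ∅ ∈ τ? Yes; X ∈ τ? Yes.
Axiom (T2/T3): check pairwise unions and intersections of members of τ.
Counterexample for (T2): {x3} ∪ {x5} = {x3, x5} ∉ τ. Therefore τ is NOT a topology.


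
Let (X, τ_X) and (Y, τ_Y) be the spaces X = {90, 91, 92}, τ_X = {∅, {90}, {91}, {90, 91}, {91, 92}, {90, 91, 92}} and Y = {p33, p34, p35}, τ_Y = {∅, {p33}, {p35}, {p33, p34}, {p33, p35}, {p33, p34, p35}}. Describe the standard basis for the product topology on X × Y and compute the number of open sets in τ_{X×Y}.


Basis B = {∅ × ∅, {90} × {p33}, {90} × {p35}, {91} × {p33}, {91} × {p35}, {90} × {p33, p34}, {90} × {p33, p35}, {90, 91} × {p33}, {90, 91} × {p35}, {91} × {p33, p34}, {91} × {p33, p35}, {91, 92} × {p33}, {91, 92} × {p35}, {90} × {p33, p34, p35}, {90, 91, 92} × {p33}, {90, 91, 92} × {p35}, {91} × {p33, p34, p35}, {90, 91} × {p33, p34}, {90, 91} × {p33, p35}, {91, 92} × {p33, p34}, {91, 92} × {p33, p35}, {90, 91} × {p33, p34, p35}, {90, 91, 92} × {p33, p34}, {90, 91, 92} × {p33, p35}, {91, 92} × {p33, p34, p35}, {90, 91, 92} × {p33, p34, p35}}; |τ_{X×Y}| = 108.

Enumerate products U × V with U ∈ τ_X, V ∈ τ_Y (deduplicated):
  ∅ × ∅ = {} (∅)
  {90} × {p33} = {(90,p33)}
  {90} × {p35} = {(90,p35)}
  {91} × {p33} = {(91,p33)}
  {91} × {p35} = {(91,p35)}
  {90} × {p33, p34} = {(90,p33), (90,p34)}
  {90} × {p33, p35} = {(90,p33), (90,p35)}
  {90, 91} × {p33} = {(90,p33), (91,p33)}
  {90, 91} × {p35} = {(90,p35), (91,p35)}
  {91} × {p33, p34} = {(91,p33), (91,p34)}
  {91} × {p33, p35} = {(91,p33), (91,p35)}
  {91, 92} × {p33} = {(91,p33), (92,p33)}
  {91, 92} × {p35} = {(91,p35), (92,p35)}
  {90} × {p33, p34, p35} = {(90,p33), (90,p34), (90,p35)}
  {90, 91, 92} × {p33} = {(90,p33), (91,p33), (92,p33)}
  {90, 91, 92} × {p35} = {(90,p35), (91,p35), (92,p35)}
  {91} × {p33, p34, p35} = {(91,p33), (91,p34), (91,p35)}
  {90, 91} × {p33, p34} = {(90,p33), (90,p34), (91,p33), (91,p34)}
  {90, 91} × {p33, p35} = {(90,p33), (90,p35), (91,p33), (91,p35)}
  {91, 92} × {p33, p34} = {(91,p33), (91,p34), (92,p33), (92,p34)}
  {91, 92} × {p33, p35} = {(91,p33), (91,p35), (92,p33), (92,p35)}
  {90, 91} × {p33, p34, p35} = {(90,p33), (90,p34), (90,p35), (91,p33), (91,p34), (91,p35)}
  {90, 91, 92} × {p33, p34} = {(90,p33), (90,p34), (91,p33), (91,p34), (92,p33), (92,p34)}
  {90, 91, 92} × {p33, p35} = {(90,p33), (90,p35), (91,p33), (91,p35), (92,p33), (92,p35)}
  {91, 92} × {p33, p34, p35} = {(91,p33), (91,p34), (91,p35), (92,p33), (92,p34), (92,p35)}
  {90, 91, 92} × {p33, p34, p35} = {(90,p33), (90,p34), (90,p35), (91,p33), (91,p34), (91,p35), (92,p33), (92,p34), (92,p35)}
These 26 distinct sets form the basis B.
Close under arbitrary unions to get τ_{X×Y}; counting gives |τ_{X×Y}| = 108.


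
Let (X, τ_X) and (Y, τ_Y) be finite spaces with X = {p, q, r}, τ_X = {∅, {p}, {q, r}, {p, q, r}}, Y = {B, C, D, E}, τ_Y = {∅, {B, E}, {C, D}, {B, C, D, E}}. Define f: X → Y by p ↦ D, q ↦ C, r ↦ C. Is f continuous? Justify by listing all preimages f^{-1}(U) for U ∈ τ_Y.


f IS continuous.

Compute f^{-1}(U) for each U ∈ τ_Y:
  U = ∅: f^{-1}(U) = ∅ ∈ τ_X ✓.
  U = {B, E}: f^{-1}(U) = ∅ ∈ τ_X ✓.
  U = {C, D}: f^{-1}(U) = {p, q, r} ∈ τ_X ✓.
  U = {B, C, D, E}: f^{-1}(U) = {p, q, r} ∈ τ_X ✓.
Every preimage lies in τ_X, so f IS continuous.


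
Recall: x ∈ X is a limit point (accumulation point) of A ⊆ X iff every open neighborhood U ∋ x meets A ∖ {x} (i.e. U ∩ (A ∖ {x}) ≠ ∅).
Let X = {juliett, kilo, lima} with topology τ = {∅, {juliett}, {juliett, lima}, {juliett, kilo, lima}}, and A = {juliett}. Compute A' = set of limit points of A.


A' = {kilo, lima}

For each x ∈ X, list the open sets U ∈ τ with x ∈ U, then check whether U ∩ (A ∖ {x}) ≠ ∅ for every such U.
  x = juliett: open {juliett} ∋ x has {juliett} ∩ (A ∖ {juliett}) = ∅, so x is NOT a limit point.
  x = kilo: opens ∋ x are {juliett, kilo, lima}; each meets A ∖ {kilo}, so x IS a limit point.
  x = lima: opens ∋ x are {juliett, lima}, {juliett, kilo, lima}; each meets A ∖ {lima}, so x IS a limit point.
Collecting: A' = {kilo, lima}.


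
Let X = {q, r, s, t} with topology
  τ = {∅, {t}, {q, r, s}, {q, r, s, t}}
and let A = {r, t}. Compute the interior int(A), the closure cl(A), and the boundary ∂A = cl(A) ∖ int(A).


int(A) = {t}, cl(A) = {q, r, s, t}, ∂A = {q, r, s}.

Closed sets in (X, τ) are complements of opens:
  closed(X, τ) = {∅, {t}, {q, r, s}, {q, r, s, t}}.
int(A) = ⋃ {U ∈ τ : U ⊆ A}. Opens contained in A: ∅, {t}.
Taking the union of these: int(A) = {t}.
cl(A) = ⋂ {C closed : A ⊆ C}. Closed sets containing A: {q, r, s, t}.
Intersecting these: cl(A) = {q, r, s, t}.
∂A = cl(A) ∖ int(A) = {q, r, s, t} ∖ {t} = {q, r, s}.


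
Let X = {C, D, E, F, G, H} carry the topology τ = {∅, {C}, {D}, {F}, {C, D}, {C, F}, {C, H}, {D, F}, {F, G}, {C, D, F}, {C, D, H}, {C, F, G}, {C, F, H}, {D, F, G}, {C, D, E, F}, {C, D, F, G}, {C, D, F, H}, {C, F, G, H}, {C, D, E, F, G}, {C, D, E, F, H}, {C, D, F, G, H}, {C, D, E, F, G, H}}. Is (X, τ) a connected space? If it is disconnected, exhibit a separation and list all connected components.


(X, τ) is connected.

Find clopen sets (U ∈ τ with X ∖ U ∈ τ):
  U = ∅, X ∖ U = {C, D, E, F, G, H} — both open, so U is clopen.
  U = {C, D, E, F, G, H}, X ∖ U = ∅ — both open, so U is clopen.
Only trivial clopens (∅ and X) exist, so (X, τ) is connected.
Compute connected components by grouping points that agree on all clopens:
  component: {C, D, E, F, G, H}
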